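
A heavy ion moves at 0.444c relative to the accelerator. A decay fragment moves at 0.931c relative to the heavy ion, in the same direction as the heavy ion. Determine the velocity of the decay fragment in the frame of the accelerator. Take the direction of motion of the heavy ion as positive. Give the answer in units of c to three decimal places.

With v = 0.444 and u' = 0.931 (in units of c),
u = (u' + v)/(1 + u'v/c²):
u = (0.931 + 0.444) / (1 + 0.931·0.444) = 1.3750/1.4134 = 0.9729
(Galilean addition would give +1.375c, exceeding c.)

0.973c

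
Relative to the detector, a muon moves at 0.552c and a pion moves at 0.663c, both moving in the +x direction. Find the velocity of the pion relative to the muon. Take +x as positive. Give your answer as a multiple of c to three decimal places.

β_A = 0.552, β_B = 0.663.
Transform to A's frame with the inverse velocity-addition law: u' = (u − v)/(1 − uv/c²), taking u = β_B and v = β_A.
u' = (0.663 − 0.552) / (1 − (0.552)(0.663)) = 0.1110/0.6340 = 0.1751.

+0.175c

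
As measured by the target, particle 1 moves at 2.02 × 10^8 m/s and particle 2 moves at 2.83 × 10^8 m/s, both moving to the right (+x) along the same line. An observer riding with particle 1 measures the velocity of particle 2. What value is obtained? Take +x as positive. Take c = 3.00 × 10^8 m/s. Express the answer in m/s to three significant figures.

β_A = 0.673, β_B = 0.943 (dividing each by c = 3.00 × 10^8 m/s).
Transform to A's frame with the inverse velocity-addition law: u' = (u − v)/(1 − uv/c²), taking u = β_B and v = β_A.
u' = (0.943 − 0.673) / (1 − (0.673)(0.943)) = 0.2700/0.3648 = 0.7401.
u' = 0.7401 × 3.00 × 10^8 m/s.

+2.22 × 10^8 m/s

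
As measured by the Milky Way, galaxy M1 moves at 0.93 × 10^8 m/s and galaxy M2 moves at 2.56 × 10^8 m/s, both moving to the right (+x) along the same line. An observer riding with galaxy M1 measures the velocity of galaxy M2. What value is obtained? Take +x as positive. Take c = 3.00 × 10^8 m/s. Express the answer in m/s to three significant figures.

+2.22 × 10^8 m/s

β_A = 0.310, β_B = 0.853 (dividing each by c = 3.00 × 10^8 m/s).
Transform to A's frame with the inverse velocity-addition law: u' = (u − v)/(1 − uv/c²), taking u = β_B and v = β_A.
u' = (0.853 − 0.310) / (1 − (0.310)(0.853)) = 0.5433/0.7355 = 0.7388.
u' = 0.7388 × 3.00 × 10^8 m/s.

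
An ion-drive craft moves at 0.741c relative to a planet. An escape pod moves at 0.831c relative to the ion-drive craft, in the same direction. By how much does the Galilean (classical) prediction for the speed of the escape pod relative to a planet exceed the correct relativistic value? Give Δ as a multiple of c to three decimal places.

Galilean: u_cl = 0.831 + 0.741 = 1.5720.
Relativistic: u_rel = (0.831 + 0.741) / (1 + 0.831·0.741) = 1.5720/1.6158 = 0.9729.
Δ = 1.5720 − 0.9729 = 0.5991.
(The classical prediction exceeds c; the relativistic result does not.)

Δ = 0.599c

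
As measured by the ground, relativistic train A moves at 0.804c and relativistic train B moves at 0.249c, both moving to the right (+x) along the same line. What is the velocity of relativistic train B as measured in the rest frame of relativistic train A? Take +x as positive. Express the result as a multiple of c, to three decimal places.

-0.694c

β_A = 0.804, β_B = 0.249.
Transform to A's frame with the inverse velocity-addition law: u' = (u − v)/(1 − uv/c²), taking u = β_B and v = β_A.
u' = (0.249 − 0.804) / (1 − (0.804)(0.249)) = -0.5550/0.7998 = -0.6939.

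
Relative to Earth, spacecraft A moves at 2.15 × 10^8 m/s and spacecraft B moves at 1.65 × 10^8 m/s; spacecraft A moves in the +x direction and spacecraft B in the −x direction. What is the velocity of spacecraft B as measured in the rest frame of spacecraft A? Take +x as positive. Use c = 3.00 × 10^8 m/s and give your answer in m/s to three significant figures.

β_A = 0.717, β_B = -0.550 (dividing each by c = 3.00 × 10^8 m/s).
Transform to A's frame with the inverse velocity-addition law: u' = (u − v)/(1 − uv/c²), taking u = β_B and v = β_A.
u' = (-0.550 − 0.717) / (1 − (0.717)(-0.550)) = -1.2667/1.3942 = -0.9085.
u' = -0.9085 × 3.00 × 10^8 m/s.

-2.73 × 10^8 m/s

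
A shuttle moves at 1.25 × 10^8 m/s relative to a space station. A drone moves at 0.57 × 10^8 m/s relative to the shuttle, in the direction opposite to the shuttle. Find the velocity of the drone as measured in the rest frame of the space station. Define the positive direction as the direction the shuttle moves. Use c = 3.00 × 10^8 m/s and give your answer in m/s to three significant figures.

In units of c (dividing by 3.00 × 10^8 m/s): v = 0.417, u' = -0.190.
u = (u' + v)/(1 + u'v/c²):
u = (-0.190 + 0.417) / (1 + (-0.190)·0.417) = 0.2267/0.9208 = 0.2462
Converting back: u = 0.2462 × 3.00 × 10^8 m/s.

+7.38 × 10^7 m/s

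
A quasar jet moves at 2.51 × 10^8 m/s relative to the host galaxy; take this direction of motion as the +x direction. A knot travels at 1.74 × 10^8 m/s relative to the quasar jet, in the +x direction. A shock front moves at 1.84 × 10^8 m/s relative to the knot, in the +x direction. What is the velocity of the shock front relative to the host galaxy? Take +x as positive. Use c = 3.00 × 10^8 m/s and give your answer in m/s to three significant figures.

2.97 × 10^8 m/s

Apply u = (u' + v)/(1 + u'v/c²) successively, working outward toward the host galaxy.
(Dividing each given speed by c = 3.00 × 10^8 m/s to work in units of c.)
Start: velocity of the quasar jet relative to the host galaxy = 0.8367c.
Compose with the knot (u' = 0.580 in the quasar jet frame): u_1 = (0.580 + 0.837) / (1 + 0.580·0.837) = 1.4167/1.4853 = 0.9538.
Compose with the shock front (u' = 0.613 in the knot frame): u_2 = (0.613 + 0.954) / (1 + 0.613·0.954) = 1.5671/1.5850 = 0.9887.
So u = 0.9887 × 3.00 × 10^8 m/s.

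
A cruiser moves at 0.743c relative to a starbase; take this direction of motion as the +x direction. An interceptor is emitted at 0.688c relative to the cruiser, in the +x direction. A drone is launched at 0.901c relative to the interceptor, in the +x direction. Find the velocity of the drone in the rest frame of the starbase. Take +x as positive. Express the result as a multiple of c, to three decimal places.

Apply u = (u' + v)/(1 + u'v/c²) successively, working outward toward the starbase.
Start: velocity of the cruiser relative to the starbase = 0.7430c.
Compose with the interceptor (u' = 0.688 in the cruiser frame): u_1 = (0.688 + 0.743) / (1 + 0.688·0.743) = 1.4310/1.5112 = 0.9469.
Compose with the drone (u' = 0.901 in the interceptor frame): u_2 = (0.901 + 0.947) / (1 + 0.901·0.947) = 1.8479/1.8532 = 0.9972.

0.997c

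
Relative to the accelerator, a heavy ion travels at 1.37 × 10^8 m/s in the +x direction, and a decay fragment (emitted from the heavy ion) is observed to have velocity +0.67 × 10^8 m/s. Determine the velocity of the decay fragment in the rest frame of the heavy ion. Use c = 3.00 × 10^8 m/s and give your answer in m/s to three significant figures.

-7.80 × 10^7 m/s

v = 0.457c, u = 0.223c.
Invert the composition law: u' = (u − v)/(1 − uv/c²).
u' = (0.223 − 0.457) / (1 − (0.223)(0.457)) = -0.2333/0.8980 = -0.2598.
u' = -0.2598 × 3.00 × 10^8 m/s.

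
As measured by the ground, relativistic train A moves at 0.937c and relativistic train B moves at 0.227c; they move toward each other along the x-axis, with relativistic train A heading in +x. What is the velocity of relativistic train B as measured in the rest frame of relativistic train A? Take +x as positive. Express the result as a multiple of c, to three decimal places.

β_A = 0.937, β_B = -0.227.
Transform to A's frame with the inverse velocity-addition law: u' = (u − v)/(1 − uv/c²), taking u = β_B and v = β_A.
u' = (-0.227 − 0.937) / (1 − (0.937)(-0.227)) = -1.1640/1.2127 = -0.9598.

-0.960c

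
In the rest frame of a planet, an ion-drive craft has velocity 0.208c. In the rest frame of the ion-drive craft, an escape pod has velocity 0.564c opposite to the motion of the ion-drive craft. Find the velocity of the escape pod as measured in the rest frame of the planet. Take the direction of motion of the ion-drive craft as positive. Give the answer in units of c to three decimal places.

With v = 0.208 and u' = -0.564 (in units of c),
u = (u' + v)/(1 + u'v/c²):
u = (-0.564 + 0.208) / (1 + (-0.564)·0.208) = -0.3560/0.8827 = -0.4033
(Galilean addition would give -0.356c.)

-0.403c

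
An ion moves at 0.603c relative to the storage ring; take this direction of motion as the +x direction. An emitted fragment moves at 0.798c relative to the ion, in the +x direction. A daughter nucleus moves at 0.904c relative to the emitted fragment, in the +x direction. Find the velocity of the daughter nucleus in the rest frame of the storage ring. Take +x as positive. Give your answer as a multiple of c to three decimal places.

0.997c

Apply u = (u' + v)/(1 + u'v/c²) successively, working outward toward the storage ring.
Start: velocity of the ion relative to the storage ring = 0.6030c.
Compose with the emitted fragment (u' = 0.798 in the ion frame): u_1 = (0.798 + 0.603) / (1 + 0.798·0.603) = 1.4010/1.4812 = 0.9459.
Compose with the daughter nucleus (u' = 0.904 in the emitted fragment frame): u_2 = (0.904 + 0.946) / (1 + 0.904·0.946) = 1.8499/1.8551 = 0.9972.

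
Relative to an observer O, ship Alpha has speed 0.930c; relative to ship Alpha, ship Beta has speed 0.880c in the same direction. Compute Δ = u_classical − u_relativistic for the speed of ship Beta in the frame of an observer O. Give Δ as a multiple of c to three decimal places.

Galilean: u_cl = 0.880 + 0.930 = 1.8100.
Relativistic: u_rel = (0.880 + 0.930) / (1 + 0.880·0.930) = 1.8100/1.8184 = 0.9954.
Δ = 1.8100 − 0.9954 = 0.8146.
(The classical prediction exceeds c; the relativistic result does not.)

Δ = 0.815c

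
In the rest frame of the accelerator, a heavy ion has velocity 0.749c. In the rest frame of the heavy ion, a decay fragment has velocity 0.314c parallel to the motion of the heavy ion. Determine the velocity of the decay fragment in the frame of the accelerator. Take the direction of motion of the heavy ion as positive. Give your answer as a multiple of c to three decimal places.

0.861c

With v = 0.749 and u' = 0.314 (in units of c),
u = (u' + v)/(1 + u'v/c²):
u = (0.314 + 0.749) / (1 + 0.314·0.749) = 1.0630/1.2352 = 0.8606
(Galilean addition would give +1.063c, exceeding c.)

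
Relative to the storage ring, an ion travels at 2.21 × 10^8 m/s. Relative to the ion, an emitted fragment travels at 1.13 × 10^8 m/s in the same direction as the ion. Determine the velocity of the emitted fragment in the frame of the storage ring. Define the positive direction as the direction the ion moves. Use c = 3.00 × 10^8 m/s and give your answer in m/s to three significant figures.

In units of c (dividing by 3.00 × 10^8 m/s): v = 0.737, u' = 0.377.
u = (u' + v)/(1 + u'v/c²):
u = (0.377 + 0.737) / (1 + 0.377·0.737) = 1.1133/1.2775 = 0.8715
(Galilean addition would give +1.113c, exceeding c.)
Converting back: u = 0.8715 × 3.00 × 10^8 m/s.

2.61 × 10^8 m/s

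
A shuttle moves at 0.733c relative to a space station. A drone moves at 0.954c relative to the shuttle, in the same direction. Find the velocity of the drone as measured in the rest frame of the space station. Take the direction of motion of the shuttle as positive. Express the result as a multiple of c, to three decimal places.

With v = 0.733 and u' = 0.954 (in units of c),
u = (u' + v)/(1 + u'v/c²):
u = (0.954 + 0.733) / (1 + 0.954·0.733) = 1.6870/1.6993 = 0.9928
(Galilean addition would give +1.687c, exceeding c.)

0.993c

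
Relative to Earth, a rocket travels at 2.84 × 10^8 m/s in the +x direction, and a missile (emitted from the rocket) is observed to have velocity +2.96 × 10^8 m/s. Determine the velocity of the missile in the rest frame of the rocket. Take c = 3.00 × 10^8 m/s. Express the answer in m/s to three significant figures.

+1.82 × 10^8 m/s

v = 0.947c, u = 0.987c.
Invert the composition law: u' = (u − v)/(1 − uv/c²).
u' = (0.987 − 0.947) / (1 − (0.987)(0.947)) = 0.0400/0.0660 = 0.6065.
u' = 0.6065 × 3.00 × 10^8 m/s.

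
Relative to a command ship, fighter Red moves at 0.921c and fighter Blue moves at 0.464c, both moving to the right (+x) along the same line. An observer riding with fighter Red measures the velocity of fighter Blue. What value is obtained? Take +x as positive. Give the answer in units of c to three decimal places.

β_A = 0.921, β_B = 0.464.
Transform to A's frame with the inverse velocity-addition law: u' = (u − v)/(1 − uv/c²), taking u = β_B and v = β_A.
u' = (0.464 − 0.921) / (1 − (0.921)(0.464)) = -0.4570/0.5727 = -0.7980.

-0.798c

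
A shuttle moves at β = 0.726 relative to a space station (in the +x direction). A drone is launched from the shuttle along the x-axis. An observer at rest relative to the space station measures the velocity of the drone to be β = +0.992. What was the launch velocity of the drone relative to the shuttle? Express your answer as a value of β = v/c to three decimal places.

Invert the composition law: u' = (u − v)/(1 − uv/c²).
u' = (0.992 − 0.726) / (1 − (0.992)(0.726)) = 0.2660/0.2798 = 0.9507.

β = +0.951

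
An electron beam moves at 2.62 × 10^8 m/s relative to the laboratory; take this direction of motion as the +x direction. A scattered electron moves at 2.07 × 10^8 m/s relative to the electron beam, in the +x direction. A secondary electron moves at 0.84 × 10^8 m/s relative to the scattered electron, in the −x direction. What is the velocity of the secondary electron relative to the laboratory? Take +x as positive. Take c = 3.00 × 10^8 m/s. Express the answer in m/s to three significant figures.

+2.87 × 10^8 m/s

Apply u = (u' + v)/(1 + u'v/c²) successively, working outward toward the laboratory.
(Dividing each given speed by c = 3.00 × 10^8 m/s to work in units of c.)
Start: velocity of the electron beam relative to the laboratory = 0.8733c.
Compose with the scattered electron (u' = 0.690 in the electron beam frame): u_1 = (0.690 + 0.873) / (1 + 0.690·0.873) = 1.5633/1.6026 = 0.9755.
Compose with the secondary electron (u' = -0.280 in the scattered electron frame): u_2 = (-0.280 + 0.975) / (1 + (-0.280)·0.975) = 0.6955/0.7269 = 0.9569.
So u = 0.9569 × 3.00 × 10^8 m/s.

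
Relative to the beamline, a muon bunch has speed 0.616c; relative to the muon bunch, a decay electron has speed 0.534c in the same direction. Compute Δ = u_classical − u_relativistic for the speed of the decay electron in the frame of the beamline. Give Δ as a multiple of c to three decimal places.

Δ = 0.285c

Galilean: u_cl = 0.534 + 0.616 = 1.1500.
Relativistic: u_rel = (0.534 + 0.616) / (1 + 0.534·0.616) = 1.1500/1.3289 = 0.8653.
Δ = 1.1500 − 0.8653 = 0.2847.
(The classical prediction exceeds c; the relativistic result does not.)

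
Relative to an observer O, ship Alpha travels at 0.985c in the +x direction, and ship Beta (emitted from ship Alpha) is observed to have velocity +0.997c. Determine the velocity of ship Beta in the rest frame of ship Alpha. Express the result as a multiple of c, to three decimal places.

Invert the composition law: u' = (u − v)/(1 − uv/c²).
u' = (0.997 − 0.985) / (1 − (0.997)(0.985)) = 0.0120/0.0180 = 0.6683.

+0.668c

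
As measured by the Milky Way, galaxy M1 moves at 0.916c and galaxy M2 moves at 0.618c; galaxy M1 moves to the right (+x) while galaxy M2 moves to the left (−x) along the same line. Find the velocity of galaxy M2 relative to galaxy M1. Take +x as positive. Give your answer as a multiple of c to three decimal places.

-0.980c

β_A = 0.916, β_B = -0.618.
Transform to A's frame with the inverse velocity-addition law: u' = (u − v)/(1 − uv/c²), taking u = β_B and v = β_A.
u' = (-0.618 − 0.916) / (1 − (0.916)(-0.618)) = -1.5340/1.5661 = -0.9795.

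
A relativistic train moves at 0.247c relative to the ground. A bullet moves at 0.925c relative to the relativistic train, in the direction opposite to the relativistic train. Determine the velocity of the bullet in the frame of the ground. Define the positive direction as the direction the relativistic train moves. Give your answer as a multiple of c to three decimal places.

-0.879c

With v = 0.247 and u' = -0.925 (in units of c),
u = (u' + v)/(1 + u'v/c²):
u = (-0.925 + 0.247) / (1 + (-0.925)·0.247) = -0.6780/0.7715 = -0.8788
(Galilean addition would give -0.678c.)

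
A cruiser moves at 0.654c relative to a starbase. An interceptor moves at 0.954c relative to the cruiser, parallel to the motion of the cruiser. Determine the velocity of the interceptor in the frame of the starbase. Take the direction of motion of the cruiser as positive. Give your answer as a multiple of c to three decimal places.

0.990c

With v = 0.654 and u' = 0.954 (in units of c),
u = (u' + v)/(1 + u'v/c²):
u = (0.954 + 0.654) / (1 + 0.954·0.654) = 1.6080/1.6239 = 0.9902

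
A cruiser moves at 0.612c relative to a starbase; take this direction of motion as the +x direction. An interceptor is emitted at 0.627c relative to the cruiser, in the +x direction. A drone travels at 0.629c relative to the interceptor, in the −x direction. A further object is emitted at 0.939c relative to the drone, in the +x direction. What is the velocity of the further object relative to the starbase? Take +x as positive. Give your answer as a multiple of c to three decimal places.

Apply u = (u' + v)/(1 + u'v/c²) successively, working outward toward the starbase.
Start: velocity of the cruiser relative to the starbase = 0.6120c.
Compose with the interceptor (u' = 0.627 in the cruiser frame): u_1 = (0.627 + 0.612) / (1 + 0.627·0.612) = 1.2390/1.3837 = 0.8954.
Compose with the drone (u' = -0.629 in the interceptor frame): u_2 = (-0.629 + 0.895) / (1 + (-0.629)·0.895) = 0.2664/0.4368 = 0.6099.
Compose with the further object (u' = 0.939 in the drone frame): u_3 = (0.939 + 0.610) / (1 + 0.939·0.610) = 1.5489/1.5727 = 0.9849.

+0.985c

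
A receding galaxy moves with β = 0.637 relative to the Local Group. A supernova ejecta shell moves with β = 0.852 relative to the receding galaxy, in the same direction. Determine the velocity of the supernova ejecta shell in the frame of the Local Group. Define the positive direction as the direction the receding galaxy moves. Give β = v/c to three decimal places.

With v = 0.637 and u' = 0.852 (in units of c),
u = (u' + v)/(1 + u'v/c²):
u = (0.852 + 0.637) / (1 + 0.852·0.637) = 1.4890/1.5427 = 0.9652

β = 0.965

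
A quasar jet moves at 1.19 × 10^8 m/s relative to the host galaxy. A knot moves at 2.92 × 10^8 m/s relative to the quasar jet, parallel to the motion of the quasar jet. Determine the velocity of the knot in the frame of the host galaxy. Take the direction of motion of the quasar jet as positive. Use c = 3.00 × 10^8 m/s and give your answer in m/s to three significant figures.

2.97 × 10^8 m/s

In units of c (dividing by 3.00 × 10^8 m/s): v = 0.397, u' = 0.973.
u = (u' + v)/(1 + u'v/c²):
u = (0.973 + 0.397) / (1 + 0.973·0.397) = 1.3700/1.3861 = 0.9884
(Galilean addition would give +1.370c, exceeding c.)
Converting back: u = 0.9884 × 3.00 × 10^8 m/s.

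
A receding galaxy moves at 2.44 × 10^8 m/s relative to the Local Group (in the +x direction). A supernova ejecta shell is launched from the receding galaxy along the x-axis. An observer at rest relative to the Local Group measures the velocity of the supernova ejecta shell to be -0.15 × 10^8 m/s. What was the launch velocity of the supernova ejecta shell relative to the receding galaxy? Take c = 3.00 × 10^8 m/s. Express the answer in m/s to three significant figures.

v = 0.813c, u = -0.050c.
Invert the composition law: u' = (u − v)/(1 − uv/c²).
u' = (-0.050 − 0.813) / (1 − (-0.050)(0.813)) = -0.8633/1.0407 = -0.8296.
u' = -0.8296 × 3.00 × 10^8 m/s.

-2.49 × 10^8 m/s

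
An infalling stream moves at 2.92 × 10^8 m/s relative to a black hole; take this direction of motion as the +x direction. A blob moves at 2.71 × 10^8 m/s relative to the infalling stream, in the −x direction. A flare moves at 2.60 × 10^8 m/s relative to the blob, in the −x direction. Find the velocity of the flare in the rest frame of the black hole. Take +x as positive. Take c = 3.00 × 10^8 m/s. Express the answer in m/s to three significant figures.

-1.73 × 10^8 m/s

Apply u = (u' + v)/(1 + u'v/c²) successively, working outward toward the black hole.
(Dividing each given speed by c = 3.00 × 10^8 m/s to work in units of c.)
Start: velocity of the infalling stream relative to the black hole = 0.9733c.
Compose with the blob (u' = -0.903 in the infalling stream frame): u_1 = (-0.903 + 0.973) / (1 + (-0.903)·0.973) = 0.0700/0.1208 = 0.5797.
Compose with the flare (u' = -0.867 in the blob frame): u_2 = (-0.867 + 0.580) / (1 + (-0.867)·0.580) = -0.2870/0.4976 = -0.5767.
So u = -0.5767 × 3.00 × 10^8 m/s.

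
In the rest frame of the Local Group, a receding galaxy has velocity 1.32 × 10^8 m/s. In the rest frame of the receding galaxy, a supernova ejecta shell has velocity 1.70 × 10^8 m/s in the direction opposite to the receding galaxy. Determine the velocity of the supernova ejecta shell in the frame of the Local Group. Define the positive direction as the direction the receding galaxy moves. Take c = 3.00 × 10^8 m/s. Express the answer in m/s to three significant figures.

In units of c (dividing by 3.00 × 10^8 m/s): v = 0.440, u' = -0.567.
u = (u' + v)/(1 + u'v/c²):
u = (-0.567 + 0.440) / (1 + (-0.567)·0.440) = -0.1267/0.7507 = -0.1687
Converting back: u = -0.1687 × 3.00 × 10^8 m/s.

-5.06 × 10^7 m/s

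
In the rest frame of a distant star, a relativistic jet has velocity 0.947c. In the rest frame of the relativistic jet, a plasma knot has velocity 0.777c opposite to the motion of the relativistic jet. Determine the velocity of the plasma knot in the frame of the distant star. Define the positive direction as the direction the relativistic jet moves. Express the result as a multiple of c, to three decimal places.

+0.643c

With v = 0.947 and u' = -0.777 (in units of c),
u = (u' + v)/(1 + u'v/c²):
u = (-0.777 + 0.947) / (1 + (-0.777)·0.947) = 0.1700/0.2642 = 0.6435
(Galilean addition would give +0.170c.)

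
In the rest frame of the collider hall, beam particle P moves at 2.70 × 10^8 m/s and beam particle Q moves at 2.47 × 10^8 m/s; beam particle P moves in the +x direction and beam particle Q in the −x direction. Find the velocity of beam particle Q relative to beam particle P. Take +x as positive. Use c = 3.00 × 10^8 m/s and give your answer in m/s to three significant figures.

β_A = 0.900, β_B = -0.823 (dividing each by c = 3.00 × 10^8 m/s).
Transform to A's frame with the inverse velocity-addition law: u' = (u − v)/(1 − uv/c²), taking u = β_B and v = β_A.
u' = (-0.823 − 0.900) / (1 − (0.900)(-0.823)) = -1.7233/1.7410 = -0.9899.
u' = -0.9899 × 3.00 × 10^8 m/s.

-2.97 × 10^8 m/s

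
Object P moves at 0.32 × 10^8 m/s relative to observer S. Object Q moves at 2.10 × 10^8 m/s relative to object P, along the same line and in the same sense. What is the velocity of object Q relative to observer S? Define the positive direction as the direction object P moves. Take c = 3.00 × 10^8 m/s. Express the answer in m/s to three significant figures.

2.25 × 10^8 m/s

In units of c (dividing by 3.00 × 10^8 m/s): v = 0.107, u' = 0.700.
u = (u' + v)/(1 + u'v/c²):
u = (0.700 + 0.107) / (1 + 0.700·0.107) = 0.8067/1.0747 = 0.7506
Converting back: u = 0.7506 × 3.00 × 10^8 m/s.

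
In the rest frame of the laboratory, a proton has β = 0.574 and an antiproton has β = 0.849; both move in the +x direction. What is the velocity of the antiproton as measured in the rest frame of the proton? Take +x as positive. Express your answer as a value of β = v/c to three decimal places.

β = +0.536

β_A = 0.574, β_B = 0.849.
Transform to A's frame with the inverse velocity-addition law: u' = (u − v)/(1 − uv/c²), taking u = β_B and v = β_A.
u' = (0.849 − 0.574) / (1 − (0.574)(0.849)) = 0.2750/0.5127 = 0.5364.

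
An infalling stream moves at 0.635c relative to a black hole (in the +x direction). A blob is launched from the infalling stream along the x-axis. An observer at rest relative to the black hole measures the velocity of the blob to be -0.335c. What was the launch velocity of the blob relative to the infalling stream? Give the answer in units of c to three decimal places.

-0.800c

Invert the composition law: u' = (u − v)/(1 − uv/c²).
u' = (-0.335 − 0.635) / (1 − (-0.335)(0.635)) = -0.9700/1.2127 = -0.7999.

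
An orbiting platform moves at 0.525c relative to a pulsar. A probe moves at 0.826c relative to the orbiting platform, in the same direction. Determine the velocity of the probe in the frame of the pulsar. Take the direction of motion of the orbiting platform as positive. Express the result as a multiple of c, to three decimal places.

0.942c

With v = 0.525 and u' = 0.826 (in units of c),
u = (u' + v)/(1 + u'v/c²):
u = (0.826 + 0.525) / (1 + 0.826·0.525) = 1.3510/1.4337 = 0.9423
(Galilean addition would give +1.351c, exceeding c.)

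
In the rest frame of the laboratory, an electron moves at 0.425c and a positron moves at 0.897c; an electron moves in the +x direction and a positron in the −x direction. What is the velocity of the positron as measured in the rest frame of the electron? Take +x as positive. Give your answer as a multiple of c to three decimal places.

β_A = 0.425, β_B = -0.897.
Transform to A's frame with the inverse velocity-addition law: u' = (u − v)/(1 − uv/c²), taking u = β_B and v = β_A.
u' = (-0.897 − 0.425) / (1 − (0.425)(-0.897)) = -1.3220/1.3812 = -0.9571.

-0.957c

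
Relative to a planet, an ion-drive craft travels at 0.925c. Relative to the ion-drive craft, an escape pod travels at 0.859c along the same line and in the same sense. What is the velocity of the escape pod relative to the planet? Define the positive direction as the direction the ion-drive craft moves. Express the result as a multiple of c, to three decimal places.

With v = 0.925 and u' = 0.859 (in units of c),
u = (u' + v)/(1 + u'v/c²):
u = (0.859 + 0.925) / (1 + 0.859·0.925) = 1.7840/1.7946 = 0.9941

0.994c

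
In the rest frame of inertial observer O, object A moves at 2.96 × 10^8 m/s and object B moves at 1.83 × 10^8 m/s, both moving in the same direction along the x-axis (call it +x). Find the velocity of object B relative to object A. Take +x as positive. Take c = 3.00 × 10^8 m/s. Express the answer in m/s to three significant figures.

-2.84 × 10^8 m/s

β_A = 0.987, β_B = 0.610 (dividing each by c = 3.00 × 10^8 m/s).
Transform to A's frame with the inverse velocity-addition law: u' = (u − v)/(1 − uv/c²), taking u = β_B and v = β_A.
u' = (0.610 − 0.987) / (1 − (0.987)(0.610)) = -0.3767/0.3981 = -0.9461.
u' = -0.9461 × 3.00 × 10^8 m/s.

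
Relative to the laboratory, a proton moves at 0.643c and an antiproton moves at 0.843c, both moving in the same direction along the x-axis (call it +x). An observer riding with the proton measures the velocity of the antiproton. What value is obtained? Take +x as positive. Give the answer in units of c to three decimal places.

β_A = 0.643, β_B = 0.843.
Transform to A's frame with the inverse velocity-addition law: u' = (u − v)/(1 − uv/c²), taking u = β_B and v = β_A.
u' = (0.843 − 0.643) / (1 − (0.643)(0.843)) = 0.2000/0.4580 = 0.4367.

+0.437c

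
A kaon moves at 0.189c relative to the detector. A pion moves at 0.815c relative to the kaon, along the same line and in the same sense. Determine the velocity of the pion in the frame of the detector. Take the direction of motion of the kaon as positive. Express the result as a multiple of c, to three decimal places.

0.870c

With v = 0.189 and u' = 0.815 (in units of c),
u = (u' + v)/(1 + u'v/c²):
u = (0.815 + 0.189) / (1 + 0.815·0.189) = 1.0040/1.1540 = 0.8700
(Galilean addition would give +1.004c, exceeding c.)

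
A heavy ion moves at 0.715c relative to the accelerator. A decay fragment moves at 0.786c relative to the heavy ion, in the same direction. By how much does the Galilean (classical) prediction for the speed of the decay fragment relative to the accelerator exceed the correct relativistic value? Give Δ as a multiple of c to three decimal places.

Δ = 0.540c

Galilean: u_cl = 0.786 + 0.715 = 1.5010.
Relativistic: u_rel = (0.786 + 0.715) / (1 + 0.786·0.715) = 1.5010/1.5620 = 0.9610.
Δ = 1.5010 − 0.9610 = 0.5400.
(The classical prediction exceeds c; the relativistic result does not.)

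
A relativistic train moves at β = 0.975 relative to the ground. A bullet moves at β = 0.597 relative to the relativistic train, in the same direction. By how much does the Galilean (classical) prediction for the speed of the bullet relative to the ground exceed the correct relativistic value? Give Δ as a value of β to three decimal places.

Galilean: u_cl = 0.597 + 0.975 = 1.5720.
Relativistic: u_rel = (0.597 + 0.975) / (1 + 0.597·0.975) = 1.5720/1.5821 = 0.9936.
Δ = 1.5720 − 0.9936 = 0.5784.
(The classical prediction exceeds c; the relativistic result does not.)

Δ = 0.578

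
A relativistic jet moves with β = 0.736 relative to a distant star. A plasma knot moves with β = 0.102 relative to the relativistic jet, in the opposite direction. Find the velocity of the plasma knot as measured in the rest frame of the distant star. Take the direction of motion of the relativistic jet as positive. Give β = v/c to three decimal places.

β = +0.685

With v = 0.736 and u' = -0.102 (in units of c),
u = (u' + v)/(1 + u'v/c²):
u = (-0.102 + 0.736) / (1 + (-0.102)·0.736) = 0.6340/0.9249 = 0.6855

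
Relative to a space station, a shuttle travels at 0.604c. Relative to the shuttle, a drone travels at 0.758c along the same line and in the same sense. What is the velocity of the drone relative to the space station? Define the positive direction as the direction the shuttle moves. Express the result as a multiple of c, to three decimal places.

With v = 0.604 and u' = 0.758 (in units of c),
u = (u' + v)/(1 + u'v/c²):
u = (0.758 + 0.604) / (1 + 0.758·0.604) = 1.3620/1.4578 = 0.9343
(Galilean addition would give +1.362c, exceeding c.)

0.934c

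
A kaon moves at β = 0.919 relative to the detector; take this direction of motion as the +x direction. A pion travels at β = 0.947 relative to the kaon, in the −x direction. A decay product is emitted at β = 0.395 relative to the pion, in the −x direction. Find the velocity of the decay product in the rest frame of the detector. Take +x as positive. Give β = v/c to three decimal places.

β = -0.563

Apply u = (u' + v)/(1 + u'v/c²) successively, working outward toward the detector.
Start: velocity of the kaon relative to the detector = 0.9190c.
Compose with the pion (u' = -0.947 in the kaon frame): u_1 = (-0.947 + 0.919) / (1 + (-0.947)·0.919) = -0.0280/0.1297 = -0.2159.
Compose with the decay product (u' = -0.395 in the pion frame): u_2 = (-0.395 + (-0.216)) / (1 + (-0.395)·(-0.216)) = -0.6109/1.0853 = -0.5629.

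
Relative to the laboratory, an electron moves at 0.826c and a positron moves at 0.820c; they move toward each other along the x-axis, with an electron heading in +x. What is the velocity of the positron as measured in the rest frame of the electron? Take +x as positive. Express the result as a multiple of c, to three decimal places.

β_A = 0.826, β_B = -0.820.
Transform to A's frame with the inverse velocity-addition law: u' = (u − v)/(1 − uv/c²), taking u = β_B and v = β_A.
u' = (-0.820 − 0.826) / (1 − (0.826)(-0.820)) = -1.6460/1.6773 = -0.9813.

-0.981c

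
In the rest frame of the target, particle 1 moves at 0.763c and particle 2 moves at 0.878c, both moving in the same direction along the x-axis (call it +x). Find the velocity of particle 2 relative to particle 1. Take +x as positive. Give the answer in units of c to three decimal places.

+0.348c

β_A = 0.763, β_B = 0.878.
Transform to A's frame with the inverse velocity-addition law: u' = (u − v)/(1 − uv/c²), taking u = β_B and v = β_A.
u' = (0.878 − 0.763) / (1 − (0.763)(0.878)) = 0.1150/0.3301 = 0.3484.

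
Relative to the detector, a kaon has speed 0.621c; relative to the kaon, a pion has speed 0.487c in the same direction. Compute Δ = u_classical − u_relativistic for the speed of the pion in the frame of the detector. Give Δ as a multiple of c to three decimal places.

Galilean: u_cl = 0.487 + 0.621 = 1.1080.
Relativistic: u_rel = (0.487 + 0.621) / (1 + 0.487·0.621) = 1.1080/1.3024 = 0.8507.
Δ = 1.1080 − 0.8507 = 0.2573.
(The classical prediction exceeds c; the relativistic result does not.)

Δ = 0.257c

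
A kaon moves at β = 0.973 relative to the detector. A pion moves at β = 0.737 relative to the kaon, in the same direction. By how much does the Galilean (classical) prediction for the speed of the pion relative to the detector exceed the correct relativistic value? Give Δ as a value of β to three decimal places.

Δ = 0.714

Galilean: u_cl = 0.737 + 0.973 = 1.7100.
Relativistic: u_rel = (0.737 + 0.973) / (1 + 0.737·0.973) = 1.7100/1.7171 = 0.9959.
Δ = 1.7100 − 0.9959 = 0.7141.
(The classical prediction exceeds c; the relativistic result does not.)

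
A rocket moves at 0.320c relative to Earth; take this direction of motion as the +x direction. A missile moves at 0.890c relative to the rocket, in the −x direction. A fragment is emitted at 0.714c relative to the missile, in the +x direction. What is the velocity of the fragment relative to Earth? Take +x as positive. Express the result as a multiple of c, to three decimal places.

-0.193c

Apply u = (u' + v)/(1 + u'v/c²) successively, working outward toward Earth.
Start: velocity of the rocket relative to Earth = 0.3200c.
Compose with the missile (u' = -0.890 in the rocket frame): u_1 = (-0.890 + 0.320) / (1 + (-0.890)·0.320) = -0.5700/0.7152 = -0.7970.
Compose with the fragment (u' = 0.714 in the missile frame): u_2 = (0.714 + (-0.797)) / (1 + 0.714·(-0.797)) = -0.0830/0.4310 = -0.1925.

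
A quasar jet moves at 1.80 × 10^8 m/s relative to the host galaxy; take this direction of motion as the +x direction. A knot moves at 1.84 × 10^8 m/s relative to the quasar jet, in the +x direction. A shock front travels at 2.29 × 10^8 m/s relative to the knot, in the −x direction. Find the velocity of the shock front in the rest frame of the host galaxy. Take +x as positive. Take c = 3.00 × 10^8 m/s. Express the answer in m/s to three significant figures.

Apply u = (u' + v)/(1 + u'v/c²) successively, working outward toward the host galaxy.
(Dividing each given speed by c = 3.00 × 10^8 m/s to work in units of c.)
Start: velocity of the quasar jet relative to the host galaxy = 0.6000c.
Compose with the knot (u' = 0.613 in the quasar jet frame): u_1 = (0.613 + 0.600) / (1 + 0.613·0.600) = 1.2133/1.3680 = 0.8869.
Compose with the shock front (u' = -0.763 in the knot frame): u_2 = (-0.763 + 0.887) / (1 + (-0.763)·0.887) = 0.1236/0.3230 = 0.3827.
So u = 0.3827 × 3.00 × 10^8 m/s.

+1.15 × 10^8 m/s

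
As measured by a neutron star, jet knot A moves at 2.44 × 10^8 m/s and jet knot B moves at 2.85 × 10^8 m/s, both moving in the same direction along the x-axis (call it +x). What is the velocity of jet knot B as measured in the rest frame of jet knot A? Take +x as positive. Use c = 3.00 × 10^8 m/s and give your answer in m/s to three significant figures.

+1.80 × 10^8 m/s

β_A = 0.813, β_B = 0.950 (dividing each by c = 3.00 × 10^8 m/s).
Transform to A's frame with the inverse velocity-addition law: u' = (u − v)/(1 − uv/c²), taking u = β_B and v = β_A.
u' = (0.950 − 0.813) / (1 − (0.813)(0.950)) = 0.1367/0.2273 = 0.6012.
u' = 0.6012 × 3.00 × 10^8 m/s.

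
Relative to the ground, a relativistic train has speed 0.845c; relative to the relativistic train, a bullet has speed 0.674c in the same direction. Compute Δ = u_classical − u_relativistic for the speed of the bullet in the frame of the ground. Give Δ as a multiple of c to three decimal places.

Δ = 0.551c

Galilean: u_cl = 0.674 + 0.845 = 1.5190.
Relativistic: u_rel = (0.674 + 0.845) / (1 + 0.674·0.845) = 1.5190/1.5695 = 0.9678.
Δ = 1.5190 − 0.9678 = 0.5512.
(The classical prediction exceeds c; the relativistic result does not.)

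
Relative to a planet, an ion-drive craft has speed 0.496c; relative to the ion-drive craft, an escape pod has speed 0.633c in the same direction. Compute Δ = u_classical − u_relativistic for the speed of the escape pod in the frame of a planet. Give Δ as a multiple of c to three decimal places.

Galilean: u_cl = 0.633 + 0.496 = 1.1290.
Relativistic: u_rel = (0.633 + 0.496) / (1 + 0.633·0.496) = 1.1290/1.3140 = 0.8592.
Δ = 1.1290 − 0.8592 = 0.2698.
(The classical prediction exceeds c; the relativistic result does not.)

Δ = 0.270c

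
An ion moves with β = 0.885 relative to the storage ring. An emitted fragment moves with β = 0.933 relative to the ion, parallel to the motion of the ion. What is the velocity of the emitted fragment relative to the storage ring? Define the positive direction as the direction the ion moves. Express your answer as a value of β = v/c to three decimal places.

β = 0.996

With v = 0.885 and u' = 0.933 (in units of c),
u = (u' + v)/(1 + u'v/c²):
u = (0.933 + 0.885) / (1 + 0.933·0.885) = 1.8180/1.8257 = 0.9958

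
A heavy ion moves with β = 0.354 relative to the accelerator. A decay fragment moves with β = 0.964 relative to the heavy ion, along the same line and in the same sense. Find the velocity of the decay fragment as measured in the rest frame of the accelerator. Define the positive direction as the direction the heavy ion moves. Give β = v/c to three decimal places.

With v = 0.354 and u' = 0.964 (in units of c),
u = (u' + v)/(1 + u'v/c²):
u = (0.964 + 0.354) / (1 + 0.964·0.354) = 1.3180/1.3413 = 0.9827

β = 0.983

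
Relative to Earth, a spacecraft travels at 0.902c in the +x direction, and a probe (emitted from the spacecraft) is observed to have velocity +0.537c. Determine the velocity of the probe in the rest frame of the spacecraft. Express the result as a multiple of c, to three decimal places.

Invert the composition law: u' = (u − v)/(1 − uv/c²).
u' = (0.537 − 0.902) / (1 − (0.537)(0.902)) = -0.3650/0.5156 = -0.7079.

-0.708c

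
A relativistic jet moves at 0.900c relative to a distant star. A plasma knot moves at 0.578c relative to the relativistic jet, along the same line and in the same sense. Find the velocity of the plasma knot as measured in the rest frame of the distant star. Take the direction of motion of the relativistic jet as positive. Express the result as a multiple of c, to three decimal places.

0.972c

With v = 0.900 and u' = 0.578 (in units of c),
u = (u' + v)/(1 + u'v/c²):
u = (0.578 + 0.900) / (1 + 0.578·0.900) = 1.4780/1.5202 = 0.9722
(Galilean addition would give +1.478c, exceeding c.)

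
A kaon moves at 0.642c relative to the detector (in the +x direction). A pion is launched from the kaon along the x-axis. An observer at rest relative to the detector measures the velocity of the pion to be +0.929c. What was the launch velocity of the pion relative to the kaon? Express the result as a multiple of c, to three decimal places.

Invert the composition law: u' = (u − v)/(1 − uv/c²).
u' = (0.929 − 0.642) / (1 − (0.929)(0.642)) = 0.2870/0.4036 = 0.7111.

+0.711c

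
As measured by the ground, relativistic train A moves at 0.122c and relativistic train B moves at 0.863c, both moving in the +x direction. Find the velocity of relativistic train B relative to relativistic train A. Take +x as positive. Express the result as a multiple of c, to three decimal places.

+0.828c

β_A = 0.122, β_B = 0.863.
Transform to A's frame with the inverse velocity-addition law: u' = (u − v)/(1 − uv/c²), taking u = β_B and v = β_A.
u' = (0.863 − 0.122) / (1 − (0.122)(0.863)) = 0.7410/0.8947 = 0.8282.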